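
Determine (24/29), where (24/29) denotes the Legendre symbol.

(24/29)
  = -(3/29)    [29 ≡ 5 mod 8 ⇒ (2/29)^3 = -1]
  = -(29/3)    [QR: 29 ≡ 1 mod 4, sign kept]
  = -(2/3)    [29 ≡ 2 mod 3]
  = (1/3)    [3 ≡ 3 mod 8 ⇒ (2/3) = -1]
  = 1    [(1/3) = 1]

1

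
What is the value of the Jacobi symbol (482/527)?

1

(482/527)
  = (241/527)    [527 ≡ 7 mod 8 ⇒ (2/527) = +1]
  = (527/241)    [QR: 241 ≡ 1 mod 4, sign kept]
  = (45/241)    [527 ≡ 45 mod 241]
  = (241/45)    [QR: 45 ≡ 1 mod 4, sign kept]
  = (16/45)    [241 ≡ 16 mod 45]
  = (1/45)    [45 ≡ 5 mod 8 ⇒ (2/45)^4 = +1]
  = 1    [(1/45) = 1]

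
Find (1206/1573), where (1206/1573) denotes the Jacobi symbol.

Factor out 2: 1206 = 2·603. Since 1573 ≡ 5 (mod 8), (2/1573) = -1. Now have -(603/1573).
1573 ≡ 1 (mod 4), so quadratic reciprocity gives (603/1573) = (1573/603). Reduce: 1573 ≡ 367 (mod 603). Now have -(367/603).
Both 367 ≡ 3 and 603 ≡ 3 (mod 4), so reciprocity gives (367/603) = -(603/367). Reduce: 603 ≡ 236 (mod 367). Now have (236/367).
Factor out 2: 236 = 2^2·59. Since 367 ≡ 7 (mod 8), (2/367) = +1, and (2/367)^2 = +1. Now have (59/367).
Both 59 ≡ 3 and 367 ≡ 3 (mod 4), so reciprocity gives (59/367) = -(367/59). Reduce: 367 ≡ 13 (mod 59). Now have -(13/59).
13 ≡ 1 (mod 4), so quadratic reciprocity gives (13/59) = (59/13). Reduce: 59 ≡ 7 (mod 13). Now have -(7/13).
13 ≡ 1 (mod 4), so quadratic reciprocity gives (7/13) = (13/7). Reduce: 13 ≡ 6 (mod 7). Now have -(6/7).
Factor out 2: 6 = 2·3. Since 7 ≡ 7 (mod 8), (2/7) = +1. Now have -(3/7).
Both 3 ≡ 3 and 7 ≡ 3 (mod 4), so reciprocity gives (3/7) = -(7/3). Reduce: 7 ≡ 1 (mod 3). Now have (1/3).
(1/3) = 1. Collecting the sign factors: 1.

1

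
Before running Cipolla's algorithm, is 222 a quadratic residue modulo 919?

(222|919)
  = (111|919)    [919 ≡ 7 mod 8 ⇒ (2|919) = +1]
  = -(919|111)    [QR: both ≡ 3 mod 4, sign flips]
  = -(31|111)    [919 ≡ 31 mod 111]
  = (111|31)    [QR: both ≡ 3 mod 4, sign flips]
  = (18|31)    [111 ≡ 18 mod 31]
  = (9|31)    [31 ≡ 7 mod 8 ⇒ (2|31) = +1]
  = (31|9)    [QR: 9 ≡ 1 mod 4, sign kept]
  = (4|9)    [31 ≡ 4 mod 9]
  = (1|9)    [9 ≡ 1 mod 8 ⇒ (2|9)^2 = +1]
  = 1    [(1|9) = 1]
(222|919) = 1, and 919 is prime, so 222 is a quadratic residue mod 919.

yes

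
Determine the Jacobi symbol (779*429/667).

1

By multiplicativity, (779·429/667) = (779/667)·(429/667).
First factor (779/667):
(779/667)
  = (112/667)    [779 ≡ 112 mod 667]
  = (7/667)    [667 ≡ 3 mod 8 ⇒ (2/667)^4 = +1]
  = -(667/7)    [QR: both ≡ 3 mod 4, sign flips]
  = -(2/7)    [667 ≡ 2 mod 7]
  = -(1/7)    [7 ≡ 7 mod 8 ⇒ (2/7) = +1]
  = -1    [(1/7) = 1]
Second factor (429/667):
(429/667)
  = (667/429)    [QR: 429 ≡ 1 mod 4, sign kept]
  = (238/429)    [667 ≡ 238 mod 429]
  = -(119/429)    [429 ≡ 5 mod 8 ⇒ (2/429) = -1]
  = -(429/119)    [QR: 429 ≡ 1 mod 4, sign kept]
  = -(72/119)    [429 ≡ 72 mod 119]
  = -(9/119)    [119 ≡ 7 mod 8 ⇒ (2/119)^3 = +1]
  = -(119/9)    [QR: 9 ≡ 1 mod 4, sign kept]
  = -(2/9)    [119 ≡ 2 mod 9]
  = -(1/9)    [9 ≡ 1 mod 8 ⇒ (2/9) = +1]
  = -1    [(1/9) = 1]
Product: (-1)·(-1) = 1.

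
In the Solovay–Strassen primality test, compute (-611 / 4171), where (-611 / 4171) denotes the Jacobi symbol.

1

Reduce the numerator: -611 ≡ 3560 (mod 4171), so (-611 / 4171) = (3560 / 4171).
Factor out 2: 3560 = 2^3·445. Since 4171 ≡ 3 (mod 8), (2 / 4171) = -1, and (2 / 4171)^3 = -1. Now have -(445 / 4171).
445 ≡ 1 (mod 4), so quadratic reciprocity gives (445 / 4171) = (4171 / 445). Reduce: 4171 ≡ 166 (mod 445). Now have -(166 / 445).
Factor out 2: 166 = 2·83. Since 445 ≡ 5 (mod 8), (2 / 445) = -1. Now have (83 / 445).
445 ≡ 1 (mod 4), so quadratic reciprocity gives (83 / 445) = (445 / 83). Reduce: 445 ≡ 30 (mod 83). Now have (30 / 83).
Factor out 2: 30 = 2·15. Since 83 ≡ 3 (mod 8), (2 / 83) = -1. Now have -(15 / 83).
Both 15 ≡ 3 and 83 ≡ 3 (mod 4), so reciprocity gives (15 / 83) = -(83 / 15). Reduce: 83 ≡ 8 (mod 15). Now have (8 / 15).
Factor out 2: 8 = 2^3. Since 15 ≡ 7 (mod 8), (2 / 15) = +1, and (2 / 15)^3 = +1. Now have (1 / 15).
(1 / 15) = 1. Collecting the sign factors: 1.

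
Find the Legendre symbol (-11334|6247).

1

Reduce the numerator: -11334 ≡ 1160 (mod 6247), so (-11334|6247) = (1160|6247).
Factor out 2: 1160 = 2^3·145. Since 6247 ≡ 7 (mod 8), (2|6247) = +1, and (2|6247)^3 = +1. Now have (145|6247).
145 ≡ 1 (mod 4), so quadratic reciprocity gives (145|6247) = (6247|145). Reduce: 6247 ≡ 12 (mod 145). Now have (12|145).
Factor out 2: 12 = 2^2·3. Since 145 ≡ 1 (mod 8), (2|145) = +1, and (2|145)^2 = +1. Now have (3|145).
145 ≡ 1 (mod 4), so quadratic reciprocity gives (3|145) = (145|3). Reduce: 145 ≡ 1 (mod 3). Now have (1|3).
(1|3) = 1. Collecting the sign factors: 1.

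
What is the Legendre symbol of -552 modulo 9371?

Reduce the numerator: -552 ≡ 8819 (mod 9371), so (-552/9371) = (8819/9371).
Both 8819 ≡ 3 and 9371 ≡ 3 (mod 4), so reciprocity gives (8819/9371) = -(9371/8819). Reduce: 9371 ≡ 552 (mod 8819). Now have -(552/8819).
Factor out 2: 552 = 2^3·69. Since 8819 ≡ 3 (mod 8), (2/8819) = -1, and (2/8819)^3 = -1. Now have (69/8819).
69 ≡ 1 (mod 4), so quadratic reciprocity gives (69/8819) = (8819/69). Reduce: 8819 ≡ 56 (mod 69). Now have (56/69).
Factor out 2: 56 = 2^3·7. Since 69 ≡ 5 (mod 8), (2/69) = -1, and (2/69)^3 = -1. Now have -(7/69).
69 ≡ 1 (mod 4), so quadratic reciprocity gives (7/69) = (69/7). Reduce: 69 ≡ 6 (mod 7). Now have -(6/7).
Factor out 2: 6 = 2·3. Since 7 ≡ 7 (mod 8), (2/7) = +1. Now have -(3/7).
Both 3 ≡ 3 and 7 ≡ 3 (mod 4), so reciprocity gives (3/7) = -(7/3). Reduce: 7 ≡ 1 (mod 3). Now have (1/3).
(1/3) = 1. Collecting the sign factors: 1.

1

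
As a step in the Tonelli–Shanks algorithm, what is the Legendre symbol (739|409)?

(739|409)
  = (330|409)    [739 ≡ 330 mod 409]
  = (165|409)    [409 ≡ 1 mod 8 ⇒ (2|409) = +1]
  = (409|165)    [QR: 165 ≡ 1 mod 4, sign kept]
  = (79|165)    [409 ≡ 79 mod 165]
  = (165|79)    [QR: 165 ≡ 1 mod 4, sign kept]
  = (7|79)    [165 ≡ 7 mod 79]
  = -(79|7)    [QR: both ≡ 3 mod 4, sign flips]
  = -(2|7)    [79 ≡ 2 mod 7]
  = -(1|7)    [7 ≡ 7 mod 8 ⇒ (2|7) = +1]
  = -1    [(1|7) = 1]

-1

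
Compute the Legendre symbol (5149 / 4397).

Reduce the numerator: 5149 ≡ 752 (mod 4397), so (5149 / 4397) = (752 / 4397).
Factor out 2: 752 = 2^4·47. Since 4397 ≡ 5 (mod 8), (2 / 4397) = -1, and (2 / 4397)^4 = +1. Now have (47 / 4397).
4397 ≡ 1 (mod 4), so quadratic reciprocity gives (47 / 4397) = (4397 / 47). Reduce: 4397 ≡ 26 (mod 47). Now have (26 / 47).
Factor out 2: 26 = 2·13. Since 47 ≡ 7 (mod 8), (2 / 47) = +1. Now have (13 / 47).
13 ≡ 1 (mod 4), so quadratic reciprocity gives (13 / 47) = (47 / 13). Reduce: 47 ≡ 8 (mod 13). Now have (8 / 13).
Factor out 2: 8 = 2^3. Since 13 ≡ 5 (mod 8), (2 / 13) = -1, and (2 / 13)^3 = -1. Now have -(1 / 13).
(1 / 13) = 1. Collecting the sign factors: -1.

-1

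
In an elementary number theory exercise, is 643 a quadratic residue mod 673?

673 ≡ 1 (mod 4), so quadratic reciprocity gives (643/673) = (673/643). Reduce: 673 ≡ 30 (mod 643). Now have (30/643).
Factor out 2: 30 = 2·15. Since 643 ≡ 3 (mod 8), (2/643) = -1. Now have -(15/643).
Both 15 ≡ 3 and 643 ≡ 3 (mod 4), so reciprocity gives (15/643) = -(643/15). Reduce: 643 ≡ 13 (mod 15). Now have (13/15).
13 ≡ 1 (mod 4), so quadratic reciprocity gives (13/15) = (15/13). Reduce: 15 ≡ 2 (mod 13). Now have (2/13).
Factor out 2: 2 = 2. Since 13 ≡ 5 (mod 8), (2/13) = -1. Now have -(1/13).
(1/13) = 1. Collecting the sign factors: -1.
(643/673) = -1, and 673 is prime, so 643 is not a quadratic residue mod 673.

no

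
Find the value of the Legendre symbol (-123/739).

Reduce the numerator: -123 ≡ 616 (mod 739), so (-123/739) = (616/739).
Factor out 2: 616 = 2^3·77. Since 739 ≡ 3 (mod 8), (2/739) = -1, and (2/739)^3 = -1. Now have -(77/739).
77 ≡ 1 (mod 4), so quadratic reciprocity gives (77/739) = (739/77). Reduce: 739 ≡ 46 (mod 77). Now have -(46/77).
Factor out 2: 46 = 2·23. Since 77 ≡ 5 (mod 8), (2/77) = -1. Now have (23/77).
77 ≡ 1 (mod 4), so quadratic reciprocity gives (23/77) = (77/23). Reduce: 77 ≡ 8 (mod 23). Now have (8/23).
Factor out 2: 8 = 2^3. Since 23 ≡ 7 (mod 8), (2/23) = +1, and (2/23)^3 = +1. Now have (1/23).
(1/23) = 1. Collecting the sign factors: 1.

1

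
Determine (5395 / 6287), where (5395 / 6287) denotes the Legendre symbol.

(5395 / 6287)
  = -(6287 / 5395)    [QR: both ≡ 3 mod 4, sign flips]
  = -(892 / 5395)    [6287 ≡ 892 mod 5395]
  = -(223 / 5395)    [5395 ≡ 3 mod 8 ⇒ (2 / 5395)^2 = +1]
  = (5395 / 223)    [QR: both ≡ 3 mod 4, sign flips]
  = (43 / 223)    [5395 ≡ 43 mod 223]
  = -(223 / 43)    [QR: both ≡ 3 mod 4, sign flips]
  = -(8 / 43)    [223 ≡ 8 mod 43]
  = (1 / 43)    [43 ≡ 3 mod 8 ⇒ (2 / 43)^3 = -1]
  = 1    [(1 / 43) = 1]

1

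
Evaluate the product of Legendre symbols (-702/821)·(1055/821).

-1

By multiplicativity, (-702·1055/821) = (-702/821)·(1055/821).
First factor (-702/821):
(-702/821)
  = (119/821)    [-702 ≡ 119 mod 821]
  = (821/119)    [QR: 821 ≡ 1 mod 4, sign kept]
  = (107/119)    [821 ≡ 107 mod 119]
  = -(119/107)    [QR: both ≡ 3 mod 4, sign flips]
  = -(12/107)    [119 ≡ 12 mod 107]
  = -(3/107)    [107 ≡ 3 mod 8 ⇒ (2/107)^2 = +1]
  = (107/3)    [QR: both ≡ 3 mod 4, sign flips]
  = (2/3)    [107 ≡ 2 mod 3]
  = -(1/3)    [3 ≡ 3 mod 8 ⇒ (2/3) = -1]
  = -1    [(1/3) = 1]
Second factor (1055/821):
(1055/821)
  = (234/821)    [1055 ≡ 234 mod 821]
  = -(117/821)    [821 ≡ 5 mod 8 ⇒ (2/821) = -1]
  = -(821/117)    [QR: 117 ≡ 1 mod 4, sign kept]
  = -(2/117)    [821 ≡ 2 mod 117]
  = (1/117)    [117 ≡ 5 mod 8 ⇒ (2/117) = -1]
  = 1    [(1/117) = 1]
Product: (-1)·(1) = -1.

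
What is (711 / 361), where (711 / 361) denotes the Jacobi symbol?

1

(711 / 361)
  = (350 / 361)    [711 ≡ 350 mod 361]
  = (175 / 361)    [361 ≡ 1 mod 8 ⇒ (2 / 361) = +1]
  = (361 / 175)    [QR: 361 ≡ 1 mod 4, sign kept]
  = (11 / 175)    [361 ≡ 11 mod 175]
  = -(175 / 11)    [QR: both ≡ 3 mod 4, sign flips]
  = -(10 / 11)    [175 ≡ 10 mod 11]
  = (5 / 11)    [11 ≡ 3 mod 8 ⇒ (2 / 11) = -1]
  = (11 / 5)    [QR: 5 ≡ 1 mod 4, sign kept]
  = (1 / 5)    [11 ≡ 1 mod 5]
  = 1    [(1 / 5) = 1]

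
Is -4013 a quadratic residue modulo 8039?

Pull out -1: (-4013|8039) = (-1|8039)·(4013|8039). Since 8039 ≡ 3 (mod 4), (-1|8039) = -1. Now have -(4013|8039).
4013 ≡ 1 (mod 4), so quadratic reciprocity gives (4013|8039) = (8039|4013). Reduce: 8039 ≡ 13 (mod 4013). Now have -(13|4013).
13 ≡ 1 (mod 4), so quadratic reciprocity gives (13|4013) = (4013|13). Reduce: 4013 ≡ 9 (mod 13). Now have -(9|13).
9 ≡ 1 (mod 4), so quadratic reciprocity gives (9|13) = (13|9). Reduce: 13 ≡ 4 (mod 9). Now have -(4|9).
Factor out 2: 4 = 2^2. Since 9 ≡ 1 (mod 8), (2|9) = +1, and (2|9)^2 = +1. Now have -(1|9).
(1|9) = 1. Collecting the sign factors: -1.
(-4013|8039) = -1, and 8039 is prime, so -4013 is not a quadratic residue mod 8039.

no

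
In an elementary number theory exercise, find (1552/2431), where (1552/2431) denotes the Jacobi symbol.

Factor out 2: 1552 = 2^4·97. Since 2431 ≡ 7 (mod 8), (2/2431) = +1, and (2/2431)^4 = +1. Now have (97/2431).
97 ≡ 1 (mod 4), so quadratic reciprocity gives (97/2431) = (2431/97). Reduce: 2431 ≡ 6 (mod 97). Now have (6/97).
Factor out 2: 6 = 2·3. Since 97 ≡ 1 (mod 8), (2/97) = +1. Now have (3/97).
97 ≡ 1 (mod 4), so quadratic reciprocity gives (3/97) = (97/3). Reduce: 97 ≡ 1 (mod 3). Now have (1/3).
(1/3) = 1. Collecting the sign factors: 1.

1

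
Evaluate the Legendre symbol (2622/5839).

Factor out 2: 2622 = 2·1311. Since 5839 ≡ 7 (mod 8), (2/5839) = +1. Now have (1311/5839).
Both 1311 ≡ 3 and 5839 ≡ 3 (mod 4), so reciprocity gives (1311/5839) = -(5839/1311). Reduce: 5839 ≡ 595 (mod 1311). Now have -(595/1311).
Both 595 ≡ 3 and 1311 ≡ 3 (mod 4), so reciprocity gives (595/1311) = -(1311/595). Reduce: 1311 ≡ 121 (mod 595). Now have (121/595).
121 ≡ 1 (mod 4), so quadratic reciprocity gives (121/595) = (595/121). Reduce: 595 ≡ 111 (mod 121). Now have (111/121).
121 ≡ 1 (mod 4), so quadratic reciprocity gives (111/121) = (121/111). Reduce: 121 ≡ 10 (mod 111). Now have (10/111).
Factor out 2: 10 = 2·5. Since 111 ≡ 7 (mod 8), (2/111) = +1. Now have (5/111).
5 ≡ 1 (mod 4), so quadratic reciprocity gives (5/111) = (111/5). Reduce: 111 ≡ 1 (mod 5). Now have (1/5).
(1/5) = 1. Collecting the sign factors: 1.

1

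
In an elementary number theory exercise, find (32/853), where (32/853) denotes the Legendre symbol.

(32/853)
  = -(1/853)    [853 ≡ 5 mod 8 ⇒ (2/853)^5 = -1]
  = -1    [(1/853) = 1]

-1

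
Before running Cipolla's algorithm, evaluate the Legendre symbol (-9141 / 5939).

-1

(-9141 / 5939)
  = (2737 / 5939)    [-9141 ≡ 2737 mod 5939]
  = (5939 / 2737)    [QR: 2737 ≡ 1 mod 4, sign kept]
  = (465 / 2737)    [5939 ≡ 465 mod 2737]
  = (2737 / 465)    [QR: 465 ≡ 1 mod 4, sign kept]
  = (412 / 465)    [2737 ≡ 412 mod 465]
  = (103 / 465)    [465 ≡ 1 mod 8 ⇒ (2 / 465)^2 = +1]
  = (465 / 103)    [QR: 465 ≡ 1 mod 4, sign kept]
  = (53 / 103)    [465 ≡ 53 mod 103]
  = (103 / 53)    [QR: 53 ≡ 1 mod 4, sign kept]
  = (50 / 53)    [103 ≡ 50 mod 53]
  = -(25 / 53)    [53 ≡ 5 mod 8 ⇒ (2 / 53) = -1]
  = -(53 / 25)    [QR: 25 ≡ 1 mod 4, sign kept]
  = -(3 / 25)    [53 ≡ 3 mod 25]
  = -(25 / 3)    [QR: 25 ≡ 1 mod 4, sign kept]
  = -(1 / 3)    [25 ≡ 1 mod 3]
  = -1    [(1 / 3) = 1]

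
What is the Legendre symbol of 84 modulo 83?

Reduce the numerator: 84 ≡ 1 (mod 83), so (84/83) = (1/83).
(1/83) = 1. Collecting the sign factors: 1.

1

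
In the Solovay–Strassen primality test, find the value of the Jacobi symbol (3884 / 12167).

-1

Factor out 2: 3884 = 2^2·971. Since 12167 ≡ 7 (mod 8), (2 / 12167) = +1, and (2 / 12167)^2 = +1. Now have (971 / 12167).
Both 971 ≡ 3 and 12167 ≡ 3 (mod 4), so reciprocity gives (971 / 12167) = -(12167 / 971). Reduce: 12167 ≡ 515 (mod 971). Now have -(515 / 971).
Both 515 ≡ 3 and 971 ≡ 3 (mod 4), so reciprocity gives (515 / 971) = -(971 / 515). Reduce: 971 ≡ 456 (mod 515). Now have (456 / 515).
Factor out 2: 456 = 2^3·57. Since 515 ≡ 3 (mod 8), (2 / 515) = -1, and (2 / 515)^3 = -1. Now have -(57 / 515).
57 ≡ 1 (mod 4), so quadratic reciprocity gives (57 / 515) = (515 / 57). Reduce: 515 ≡ 2 (mod 57). Now have -(2 / 57).
Factor out 2: 2 = 2. Since 57 ≡ 1 (mod 8), (2 / 57) = +1. Now have -(1 / 57).
(1 / 57) = 1. Collecting the sign factors: -1.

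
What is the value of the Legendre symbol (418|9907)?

Factor out 2: 418 = 2·209. Since 9907 ≡ 3 (mod 8), (2|9907) = -1. Now have -(209|9907).
209 ≡ 1 (mod 4), so quadratic reciprocity gives (209|9907) = (9907|209). Reduce: 9907 ≡ 84 (mod 209). Now have -(84|209).
Factor out 2: 84 = 2^2·21. Since 209 ≡ 1 (mod 8), (2|209) = +1, and (2|209)^2 = +1. Now have -(21|209).
21 ≡ 1 (mod 4), so quadratic reciprocity gives (21|209) = (209|21). Reduce: 209 ≡ 20 (mod 21). Now have -(20|21).
Factor out 2: 20 = 2^2·5. Since 21 ≡ 5 (mod 8), (2|21) = -1, and (2|21)^2 = +1. Now have -(5|21).
5 ≡ 1 (mod 4), so quadratic reciprocity gives (5|21) = (21|5). Reduce: 21 ≡ 1 (mod 5). Now have -(1|5).
(1|5) = 1. Collecting the sign factors: -1.

-1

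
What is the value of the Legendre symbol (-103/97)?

1

(-103/97)
  = (91/97)    [-103 ≡ 91 mod 97]
  = (97/91)    [QR: 97 ≡ 1 mod 4, sign kept]
  = (6/91)    [97 ≡ 6 mod 91]
  = -(3/91)    [91 ≡ 3 mod 8 ⇒ (2/91) = -1]
  = (91/3)    [QR: both ≡ 3 mod 4, sign flips]
  = (1/3)    [91 ≡ 1 mod 3]
  = 1    [(1/3) = 1]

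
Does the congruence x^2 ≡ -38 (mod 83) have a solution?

Pull out -1: (-38/83) = (-1/83)·(38/83). Since 83 ≡ 3 (mod 4), (-1/83) = -1. Now have -(38/83).
Factor out 2: 38 = 2·19. Since 83 ≡ 3 (mod 8), (2/83) = -1. Now have (19/83).
Both 19 ≡ 3 and 83 ≡ 3 (mod 4), so reciprocity gives (19/83) = -(83/19). Reduce: 83 ≡ 7 (mod 19). Now have -(7/19).
Both 7 ≡ 3 and 19 ≡ 3 (mod 4), so reciprocity gives (7/19) = -(19/7). Reduce: 19 ≡ 5 (mod 7). Now have (5/7).
5 ≡ 1 (mod 4), so quadratic reciprocity gives (5/7) = (7/5). Reduce: 7 ≡ 2 (mod 5). Now have (2/5).
Factor out 2: 2 = 2. Since 5 ≡ 5 (mod 8), (2/5) = -1. Now have -(1/5).
(1/5) = 1. Collecting the sign factors: -1.
The Legendre symbol is -1, so x^2 ≡ -38 (mod 83) has no solution.

no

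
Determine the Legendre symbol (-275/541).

(-275/541)
  = (266/541)    [-275 ≡ 266 mod 541]
  = -(133/541)    [541 ≡ 5 mod 8 ⇒ (2/541) = -1]
  = -(541/133)    [QR: 133 ≡ 1 mod 4, sign kept]
  = -(9/133)    [541 ≡ 9 mod 133]
  = -(133/9)    [QR: 9 ≡ 1 mod 4, sign kept]
  = -(7/9)    [133 ≡ 7 mod 9]
  = -(9/7)    [QR: 9 ≡ 1 mod 4, sign kept]
  = -(2/7)    [9 ≡ 2 mod 7]
  = -(1/7)    [7 ≡ 7 mod 8 ⇒ (2/7) = +1]
  = -1    [(1/7) = 1]

-1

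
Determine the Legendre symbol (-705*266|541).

By multiplicativity, (-705·266|541) = (-705|541)·(266|541).
First factor (-705|541):
Reduce the numerator: -705 ≡ 377 (mod 541), so (-705|541) = (377|541).
377 ≡ 1 (mod 4), so quadratic reciprocity gives (377|541) = (541|377). Reduce: 541 ≡ 164 (mod 377). Now have (164|377).
Factor out 2: 164 = 2^2·41. Since 377 ≡ 1 (mod 8), (2|377) = +1, and (2|377)^2 = +1. Now have (41|377).
41 ≡ 1 (mod 4), so quadratic reciprocity gives (41|377) = (377|41). Reduce: 377 ≡ 8 (mod 41). Now have (8|41).
Factor out 2: 8 = 2^3. Since 41 ≡ 1 (mod 8), (2|41) = +1, and (2|41)^3 = +1. Now have (1|41).
(1|41) = 1. Collecting the sign factors: 1.
Second factor (266|541):
Factor out 2: 266 = 2·133. Since 541 ≡ 5 (mod 8), (2|541) = -1. Now have -(133|541).
133 ≡ 1 (mod 4), so quadratic reciprocity gives (133|541) = (541|133). Reduce: 541 ≡ 9 (mod 133). Now have -(9|133).
9 ≡ 1 (mod 4), so quadratic reciprocity gives (9|133) = (133|9). Reduce: 133 ≡ 7 (mod 9). Now have -(7|9).
9 ≡ 1 (mod 4), so quadratic reciprocity gives (7|9) = (9|7). Reduce: 9 ≡ 2 (mod 7). Now have -(2|7).
Factor out 2: 2 = 2. Since 7 ≡ 7 (mod 8), (2|7) = +1. Now have -(1|7).
(1|7) = 1. Collecting the sign factors: -1.
Product: (1)·(-1) = -1.

-1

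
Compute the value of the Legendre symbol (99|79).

1

Reduce the numerator: 99 ≡ 20 (mod 79), so (99|79) = (20|79).
Factor out 2: 20 = 2^2·5. Since 79 ≡ 7 (mod 8), (2|79) = +1, and (2|79)^2 = +1. Now have (5|79).
5 ≡ 1 (mod 4), so quadratic reciprocity gives (5|79) = (79|5). Reduce: 79 ≡ 4 (mod 5). Now have (4|5).
Factor out 2: 4 = 2^2. Since 5 ≡ 5 (mod 8), (2|5) = -1, and (2|5)^2 = +1. Now have (1|5).
(1|5) = 1. Collecting the sign factors: 1.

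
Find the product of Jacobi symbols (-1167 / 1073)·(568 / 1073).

By multiplicativity, (-1167·568 / 1073) = (-1167 / 1073)·(568 / 1073).
First factor (-1167 / 1073):
(-1167 / 1073)
  = (979 / 1073)    [-1167 ≡ 979 mod 1073]
  = (1073 / 979)    [QR: 1073 ≡ 1 mod 4, sign kept]
  = (94 / 979)    [1073 ≡ 94 mod 979]
  = -(47 / 979)    [979 ≡ 3 mod 8 ⇒ (2 / 979) = -1]
  = (979 / 47)    [QR: both ≡ 3 mod 4, sign flips]
  = (39 / 47)    [979 ≡ 39 mod 47]
  = -(47 / 39)    [QR: both ≡ 3 mod 4, sign flips]
  = -(8 / 39)    [47 ≡ 8 mod 39]
  = -(1 / 39)    [39 ≡ 7 mod 8 ⇒ (2 / 39)^3 = +1]
  = -1    [(1 / 39) = 1]
Second factor (568 / 1073):
(568 / 1073)
  = (71 / 1073)    [1073 ≡ 1 mod 8 ⇒ (2 / 1073)^3 = +1]
  = (1073 / 71)    [QR: 1073 ≡ 1 mod 4, sign kept]
  = (8 / 71)    [1073 ≡ 8 mod 71]
  = (1 / 71)    [71 ≡ 7 mod 8 ⇒ (2 / 71)^3 = +1]
  = 1    [(1 / 71) = 1]
Product: (-1)·(1) = -1.

-1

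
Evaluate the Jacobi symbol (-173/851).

-1

(-173/851)
  = (678/851)    [-173 ≡ 678 mod 851]
  = -(339/851)    [851 ≡ 3 mod 8 ⇒ (2/851) = -1]
  = (851/339)    [QR: both ≡ 3 mod 4, sign flips]
  = (173/339)    [851 ≡ 173 mod 339]
  = (339/173)    [QR: 173 ≡ 1 mod 4, sign kept]
  = (166/173)    [339 ≡ 166 mod 173]
  = -(83/173)    [173 ≡ 5 mod 8 ⇒ (2/173) = -1]
  = -(173/83)    [QR: 173 ≡ 1 mod 4, sign kept]
  = -(7/83)    [173 ≡ 7 mod 83]
  = (83/7)    [QR: both ≡ 3 mod 4, sign flips]
  = (6/7)    [83 ≡ 6 mod 7]
  = (3/7)    [7 ≡ 7 mod 8 ⇒ (2/7) = +1]
  = -(7/3)    [QR: both ≡ 3 mod 4, sign flips]
  = -(1/3)    [7 ≡ 1 mod 3]
  = -1    [(1/3) = 1]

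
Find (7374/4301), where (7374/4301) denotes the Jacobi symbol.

-1

Reduce the numerator: 7374 ≡ 3073 (mod 4301), so (7374/4301) = (3073/4301).
3073 ≡ 1 (mod 4), so quadratic reciprocity gives (3073/4301) = (4301/3073). Reduce: 4301 ≡ 1228 (mod 3073). Now have (1228/3073).
Factor out 2: 1228 = 2^2·307. Since 3073 ≡ 1 (mod 8), (2/3073) = +1, and (2/3073)^2 = +1. Now have (307/3073).
3073 ≡ 1 (mod 4), so quadratic reciprocity gives (307/3073) = (3073/307). Reduce: 3073 ≡ 3 (mod 307). Now have (3/307).
Both 3 ≡ 3 and 307 ≡ 3 (mod 4), so reciprocity gives (3/307) = -(307/3). Reduce: 307 ≡ 1 (mod 3). Now have -(1/3).
(1/3) = 1. Collecting the sign factors: -1.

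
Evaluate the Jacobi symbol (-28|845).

(-28|845)
  = (817|845)    [-28 ≡ 817 mod 845]
  = (845|817)    [QR: 817 ≡ 1 mod 4, sign kept]
  = (28|817)    [845 ≡ 28 mod 817]
  = (7|817)    [817 ≡ 1 mod 8 ⇒ (2|817)^2 = +1]
  = (817|7)    [QR: 817 ≡ 1 mod 4, sign kept]
  = (5|7)    [817 ≡ 5 mod 7]
  = (7|5)    [QR: 5 ≡ 1 mod 4, sign kept]
  = (2|5)    [7 ≡ 2 mod 5]
  = -(1|5)    [5 ≡ 5 mod 8 ⇒ (2|5) = -1]
  = -1    [(1|5) = 1]

-1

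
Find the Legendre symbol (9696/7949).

1

Reduce the numerator: 9696 ≡ 1747 (mod 7949), so (9696/7949) = (1747/7949).
7949 ≡ 1 (mod 4), so quadratic reciprocity gives (1747/7949) = (7949/1747). Reduce: 7949 ≡ 961 (mod 1747). Now have (961/1747).
961 ≡ 1 (mod 4), so quadratic reciprocity gives (961/1747) = (1747/961). Reduce: 1747 ≡ 786 (mod 961). Now have (786/961).
Factor out 2: 786 = 2·393. Since 961 ≡ 1 (mod 8), (2/961) = +1. Now have (393/961).
393 ≡ 1 (mod 4), so quadratic reciprocity gives (393/961) = (961/393). Reduce: 961 ≡ 175 (mod 393). Now have (175/393).
393 ≡ 1 (mod 4), so quadratic reciprocity gives (175/393) = (393/175). Reduce: 393 ≡ 43 (mod 175). Now have (43/175).
Both 43 ≡ 3 and 175 ≡ 3 (mod 4), so reciprocity gives (43/175) = -(175/43). Reduce: 175 ≡ 3 (mod 43). Now have -(3/43).
Both 3 ≡ 3 and 43 ≡ 3 (mod 4), so reciprocity gives (3/43) = -(43/3). Reduce: 43 ≡ 1 (mod 3). Now have (1/3).
(1/3) = 1. Collecting the sign factors: 1.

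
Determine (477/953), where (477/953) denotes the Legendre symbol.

477 ≡ 1 (mod 4), so quadratic reciprocity gives (477/953) = (953/477). Reduce: 953 ≡ 476 (mod 477). Now have (476/477).
Factor out 2: 476 = 2^2·119. Since 477 ≡ 5 (mod 8), (2/477) = -1, and (2/477)^2 = +1. Now have (119/477).
477 ≡ 1 (mod 4), so quadratic reciprocity gives (119/477) = (477/119). Reduce: 477 ≡ 1 (mod 119). Now have (1/119).
(1/119) = 1. Collecting the sign factors: 1.

1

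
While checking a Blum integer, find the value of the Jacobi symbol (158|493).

-1

(158|493)
  = -(79|493)    [493 ≡ 5 mod 8 ⇒ (2|493) = -1]
  = -(493|79)    [QR: 493 ≡ 1 mod 4, sign kept]
  = -(19|79)    [493 ≡ 19 mod 79]
  = (79|19)    [QR: both ≡ 3 mod 4, sign flips]
  = (3|19)    [79 ≡ 3 mod 19]
  = -(19|3)    [QR: both ≡ 3 mod 4, sign flips]
  = -(1|3)    [19 ≡ 1 mod 3]
  = -1    [(1|3) = 1]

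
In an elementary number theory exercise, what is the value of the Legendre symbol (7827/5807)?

1

Reduce the numerator: 7827 ≡ 2020 (mod 5807), so (7827/5807) = (2020/5807).
Factor out 2: 2020 = 2^2·505. Since 5807 ≡ 7 (mod 8), (2/5807) = +1, and (2/5807)^2 = +1. Now have (505/5807).
505 ≡ 1 (mod 4), so quadratic reciprocity gives (505/5807) = (5807/505). Reduce: 5807 ≡ 252 (mod 505). Now have (252/505).
Factor out 2: 252 = 2^2·63. Since 505 ≡ 1 (mod 8), (2/505) = +1, and (2/505)^2 = +1. Now have (63/505).
505 ≡ 1 (mod 4), so quadratic reciprocity gives (63/505) = (505/63). Reduce: 505 ≡ 1 (mod 63). Now have (1/63).
(1/63) = 1. Collecting the sign factors: 1.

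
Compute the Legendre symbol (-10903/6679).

1

Pull out -1: (-10903/6679) = (-1/6679)·(10903/6679). Since 6679 ≡ 3 (mod 4), (-1/6679) = -1. Now have -(10903/6679).
Reduce the numerator: 10903 ≡ 4224 (mod 6679), so (10903/6679) = (4224/6679).
Factor out 2: 4224 = 2^7·33. Since 6679 ≡ 7 (mod 8), (2/6679) = +1, and (2/6679)^7 = +1. Now have -(33/6679).
33 ≡ 1 (mod 4), so quadratic reciprocity gives (33/6679) = (6679/33). Reduce: 6679 ≡ 13 (mod 33). Now have -(13/33).
13 ≡ 1 (mod 4), so quadratic reciprocity gives (13/33) = (33/13). Reduce: 33 ≡ 7 (mod 13). Now have -(7/13).
13 ≡ 1 (mod 4), so quadratic reciprocity gives (7/13) = (13/7). Reduce: 13 ≡ 6 (mod 7). Now have -(6/7).
Factor out 2: 6 = 2·3. Since 7 ≡ 7 (mod 8), (2/7) = +1. Now have -(3/7).
Both 3 ≡ 3 and 7 ≡ 3 (mod 4), so reciprocity gives (3/7) = -(7/3). Reduce: 7 ≡ 1 (mod 3). Now have (1/3).
(1/3) = 1. Collecting the sign factors: 1.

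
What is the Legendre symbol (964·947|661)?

-1

By multiplicativity, (964·947|661) = (964|661)·(947|661).
First factor (964|661):
Reduce the numerator: 964 ≡ 303 (mod 661), so (964|661) = (303|661).
661 ≡ 1 (mod 4), so quadratic reciprocity gives (303|661) = (661|303). Reduce: 661 ≡ 55 (mod 303). Now have (55|303).
Both 55 ≡ 3 and 303 ≡ 3 (mod 4), so reciprocity gives (55|303) = -(303|55). Reduce: 303 ≡ 28 (mod 55). Now have -(28|55).
Factor out 2: 28 = 2^2·7. Since 55 ≡ 7 (mod 8), (2|55) = +1, and (2|55)^2 = +1. Now have -(7|55).
Both 7 ≡ 3 and 55 ≡ 3 (mod 4), so reciprocity gives (7|55) = -(55|7). Reduce: 55 ≡ 6 (mod 7). Now have (6|7).
Factor out 2: 6 = 2·3. Since 7 ≡ 7 (mod 8), (2|7) = +1. Now have (3|7).
Both 3 ≡ 3 and 7 ≡ 3 (mod 4), so reciprocity gives (3|7) = -(7|3). Reduce: 7 ≡ 1 (mod 3). Now have -(1|3).
(1|3) = 1. Collecting the sign factors: -1.
Second factor (947|661):
Reduce the numerator: 947 ≡ 286 (mod 661), so (947|661) = (286|661).
Factor out 2: 286 = 2·143. Since 661 ≡ 5 (mod 8), (2|661) = -1. Now have -(143|661).
661 ≡ 1 (mod 4), so quadratic reciprocity gives (143|661) = (661|143). Reduce: 661 ≡ 89 (mod 143). Now have -(89|143).
89 ≡ 1 (mod 4), so quadratic reciprocity gives (89|143) = (143|89). Reduce: 143 ≡ 54 (mod 89). Now have -(54|89).
Factor out 2: 54 = 2·27. Since 89 ≡ 1 (mod 8), (2|89) = +1. Now have -(27|89).
89 ≡ 1 (mod 4), so quadratic reciprocity gives (27|89) = (89|27). Reduce: 89 ≡ 8 (mod 27). Now have -(8|27).
Factor out 2: 8 = 2^3. Since 27 ≡ 3 (mod 8), (2|27) = -1, and (2|27)^3 = -1. Now have (1|27).
(1|27) = 1. Collecting the sign factors: 1.
Product: (-1)·(1) = -1.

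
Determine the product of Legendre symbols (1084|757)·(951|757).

By multiplicativity, (1084·951|757) = (1084|757)·(951|757).
First factor (1084|757):
Reduce the numerator: 1084 ≡ 327 (mod 757), so (1084|757) = (327|757).
757 ≡ 1 (mod 4), so quadratic reciprocity gives (327|757) = (757|327). Reduce: 757 ≡ 103 (mod 327). Now have (103|327).
Both 103 ≡ 3 and 327 ≡ 3 (mod 4), so reciprocity gives (103|327) = -(327|103). Reduce: 327 ≡ 18 (mod 103). Now have -(18|103).
Factor out 2: 18 = 2·9. Since 103 ≡ 7 (mod 8), (2|103) = +1. Now have -(9|103).
9 ≡ 1 (mod 4), so quadratic reciprocity gives (9|103) = (103|9). Reduce: 103 ≡ 4 (mod 9). Now have -(4|9).
Factor out 2: 4 = 2^2. Since 9 ≡ 1 (mod 8), (2|9) = +1, and (2|9)^2 = +1. Now have -(1|9).
(1|9) = 1. Collecting the sign factors: -1.
Second factor (951|757):
Reduce the numerator: 951 ≡ 194 (mod 757), so (951|757) = (194|757).
Factor out 2: 194 = 2·97. Since 757 ≡ 5 (mod 8), (2|757) = -1. Now have -(97|757).
97 ≡ 1 (mod 4), so quadratic reciprocity gives (97|757) = (757|97). Reduce: 757 ≡ 78 (mod 97). Now have -(78|97).
Factor out 2: 78 = 2·39. Since 97 ≡ 1 (mod 8), (2|97) = +1. Now have -(39|97).
97 ≡ 1 (mod 4), so quadratic reciprocity gives (39|97) = (97|39). Reduce: 97 ≡ 19 (mod 39). Now have -(19|39).
Both 19 ≡ 3 and 39 ≡ 3 (mod 4), so reciprocity gives (19|39) = -(39|19). Reduce: 39 ≡ 1 (mod 19). Now have (1|19).
(1|19) = 1. Collecting the sign factors: 1.
Product: (-1)·(1) = -1.

-1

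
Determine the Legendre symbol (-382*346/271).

By multiplicativity, (-382·346/271) = (-382/271)·(346/271).
First factor (-382/271):
(-382/271)
  = -(382/271)    [271 ≡ 3 mod 4 ⇒ (-1/271) = -1]
  = -(111/271)    [382 ≡ 111 mod 271]
  = (271/111)    [QR: both ≡ 3 mod 4, sign flips]
  = (49/111)    [271 ≡ 49 mod 111]
  = (111/49)    [QR: 49 ≡ 1 mod 4, sign kept]
  = (13/49)    [111 ≡ 13 mod 49]
  = (49/13)    [QR: 13 ≡ 1 mod 4, sign kept]
  = (10/13)    [49 ≡ 10 mod 13]
  = -(5/13)    [13 ≡ 5 mod 8 ⇒ (2/13) = -1]
  = -(13/5)    [QR: 5 ≡ 1 mod 4, sign kept]
  = -(3/5)    [13 ≡ 3 mod 5]
  = -(5/3)    [QR: 5 ≡ 1 mod 4, sign kept]
  = -(2/3)    [5 ≡ 2 mod 3]
  = (1/3)    [3 ≡ 3 mod 8 ⇒ (2/3) = -1]
  = 1    [(1/3) = 1]
Second factor (346/271):
(346/271)
  = (75/271)    [346 ≡ 75 mod 271]
  = -(271/75)    [QR: both ≡ 3 mod 4, sign flips]
  = -(46/75)    [271 ≡ 46 mod 75]
  = (23/75)    [75 ≡ 3 mod 8 ⇒ (2/75) = -1]
  = -(75/23)    [QR: both ≡ 3 mod 4, sign flips]
  = -(6/23)    [75 ≡ 6 mod 23]
  = -(3/23)    [23 ≡ 7 mod 8 ⇒ (2/23) = +1]
  = (23/3)    [QR: both ≡ 3 mod 4, sign flips]
  = (2/3)    [23 ≡ 2 mod 3]
  = -(1/3)    [3 ≡ 3 mod 8 ⇒ (2/3) = -1]
  = -1    [(1/3) = 1]
Product: (1)·(-1) = -1.

-1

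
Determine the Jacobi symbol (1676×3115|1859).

-1

By multiplicativity, (1676·3115|1859) = (1676|1859)·(3115|1859).
First factor (1676|1859):
(1676|1859)
  = (419|1859)    [1859 ≡ 3 mod 8 ⇒ (2|1859)^2 = +1]
  = -(1859|419)    [QR: both ≡ 3 mod 4, sign flips]
  = -(183|419)    [1859 ≡ 183 mod 419]
  = (419|183)    [QR: both ≡ 3 mod 4, sign flips]
  = (53|183)    [419 ≡ 53 mod 183]
  = (183|53)    [QR: 53 ≡ 1 mod 4, sign kept]
  = (24|53)    [183 ≡ 24 mod 53]
  = -(3|53)    [53 ≡ 5 mod 8 ⇒ (2|53)^3 = -1]
  = -(53|3)    [QR: 53 ≡ 1 mod 4, sign kept]
  = -(2|3)    [53 ≡ 2 mod 3]
  = (1|3)    [3 ≡ 3 mod 8 ⇒ (2|3) = -1]
  = 1    [(1|3) = 1]
Second factor (3115|1859):
(3115|1859)
  = (1256|1859)    [3115 ≡ 1256 mod 1859]
  = -(157|1859)    [1859 ≡ 3 mod 8 ⇒ (2|1859)^3 = -1]
  = -(1859|157)    [QR: 157 ≡ 1 mod 4, sign kept]
  = -(132|157)    [1859 ≡ 132 mod 157]
  = -(33|157)    [157 ≡ 5 mod 8 ⇒ (2|157)^2 = +1]
  = -(157|33)    [QR: 33 ≡ 1 mod 4, sign kept]
  = -(25|33)    [157 ≡ 25 mod 33]
  = -(33|25)    [QR: 25 ≡ 1 mod 4, sign kept]
  = -(8|25)    [33 ≡ 8 mod 25]
  = -(1|25)    [25 ≡ 1 mod 8 ⇒ (2|25)^3 = +1]
  = -1    [(1|25) = 1]
Product: (1)·(-1) = -1.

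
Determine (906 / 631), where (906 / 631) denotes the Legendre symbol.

-1

(906 / 631)
  = (275 / 631)    [906 ≡ 275 mod 631]
  = -(631 / 275)    [QR: both ≡ 3 mod 4, sign flips]
  = -(81 / 275)    [631 ≡ 81 mod 275]
  = -(275 / 81)    [QR: 81 ≡ 1 mod 4, sign kept]
  = -(32 / 81)    [275 ≡ 32 mod 81]
  = -(1 / 81)    [81 ≡ 1 mod 8 ⇒ (2 / 81)^5 = +1]
  = -1    [(1 / 81) = 1]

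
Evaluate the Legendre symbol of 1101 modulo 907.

1

(1101/907)
  = (194/907)    [1101 ≡ 194 mod 907]
  = -(97/907)    [907 ≡ 3 mod 8 ⇒ (2/907) = -1]
  = -(907/97)    [QR: 97 ≡ 1 mod 4, sign kept]
  = -(34/97)    [907 ≡ 34 mod 97]
  = -(17/97)    [97 ≡ 1 mod 8 ⇒ (2/97) = +1]
  = -(97/17)    [QR: 17 ≡ 1 mod 4, sign kept]
  = -(12/17)    [97 ≡ 12 mod 17]
  = -(3/17)    [17 ≡ 1 mod 8 ⇒ (2/17)^2 = +1]
  = -(17/3)    [QR: 17 ≡ 1 mod 4, sign kept]
  = -(2/3)    [17 ≡ 2 mod 3]
  = (1/3)    [3 ≡ 3 mod 8 ⇒ (2/3) = -1]
  = 1    [(1/3) = 1]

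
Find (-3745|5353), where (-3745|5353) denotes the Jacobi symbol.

Pull out -1: (-3745|5353) = (-1|5353)·(3745|5353). Since 5353 ≡ 1 (mod 4), (-1|5353) = +1. Now have (3745|5353).
3745 ≡ 1 (mod 4), so quadratic reciprocity gives (3745|5353) = (5353|3745). Reduce: 5353 ≡ 1608 (mod 3745). Now have (1608|3745).
Factor out 2: 1608 = 2^3·201. Since 3745 ≡ 1 (mod 8), (2|3745) = +1, and (2|3745)^3 = +1. Now have (201|3745).
201 ≡ 1 (mod 4), so quadratic reciprocity gives (201|3745) = (3745|201). Reduce: 3745 ≡ 127 (mod 201). Now have (127|201).
201 ≡ 1 (mod 4), so quadratic reciprocity gives (127|201) = (201|127). Reduce: 201 ≡ 74 (mod 127). Now have (74|127).
Factor out 2: 74 = 2·37. Since 127 ≡ 7 (mod 8), (2|127) = +1. Now have (37|127).
37 ≡ 1 (mod 4), so quadratic reciprocity gives (37|127) = (127|37). Reduce: 127 ≡ 16 (mod 37). Now have (16|37).
Factor out 2: 16 = 2^4. Since 37 ≡ 5 (mod 8), (2|37) = -1, and (2|37)^4 = +1. Now have (1|37).
(1|37) = 1. Collecting the sign factors: 1.

1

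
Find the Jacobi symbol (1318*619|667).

-1

By multiplicativity, (1318·619|667) = (1318|667)·(619|667).
First factor (1318|667):
Reduce the numerator: 1318 ≡ 651 (mod 667), so (1318|667) = (651|667).
Both 651 ≡ 3 and 667 ≡ 3 (mod 4), so reciprocity gives (651|667) = -(667|651). Reduce: 667 ≡ 16 (mod 651). Now have -(16|651).
Factor out 2: 16 = 2^4. Since 651 ≡ 3 (mod 8), (2|651) = -1, and (2|651)^4 = +1. Now have -(1|651).
(1|651) = 1. Collecting the sign factors: -1.
Second factor (619|667):
Both 619 ≡ 3 and 667 ≡ 3 (mod 4), so reciprocity gives (619|667) = -(667|619). Reduce: 667 ≡ 48 (mod 619). Now have -(48|619).
Factor out 2: 48 = 2^4·3. Since 619 ≡ 3 (mod 8), (2|619) = -1, and (2|619)^4 = +1. Now have -(3|619).
Both 3 ≡ 3 and 619 ≡ 3 (mod 4), so reciprocity gives (3|619) = -(619|3). Reduce: 619 ≡ 1 (mod 3). Now have (1|3).
(1|3) = 1. Collecting the sign factors: 1.
Product: (-1)·(1) = -1.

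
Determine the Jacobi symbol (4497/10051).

4497 ≡ 1 (mod 4), so quadratic reciprocity gives (4497/10051) = (10051/4497). Reduce: 10051 ≡ 1057 (mod 4497). Now have (1057/4497).
1057 ≡ 1 (mod 4), so quadratic reciprocity gives (1057/4497) = (4497/1057). Reduce: 4497 ≡ 269 (mod 1057). Now have (269/1057).
269 ≡ 1 (mod 4), so quadratic reciprocity gives (269/1057) = (1057/269). Reduce: 1057 ≡ 250 (mod 269). Now have (250/269).
Factor out 2: 250 = 2·125. Since 269 ≡ 5 (mod 8), (2/269) = -1. Now have -(125/269).
125 ≡ 1 (mod 4), so quadratic reciprocity gives (125/269) = (269/125). Reduce: 269 ≡ 19 (mod 125). Now have -(19/125).
125 ≡ 1 (mod 4), so quadratic reciprocity gives (19/125) = (125/19). Reduce: 125 ≡ 11 (mod 19). Now have -(11/19).
Both 11 ≡ 3 and 19 ≡ 3 (mod 4), so reciprocity gives (11/19) = -(19/11). Reduce: 19 ≡ 8 (mod 11). Now have (8/11).
Factor out 2: 8 = 2^3. Since 11 ≡ 3 (mod 8), (2/11) = -1, and (2/11)^3 = -1. Now have -(1/11).
(1/11) = 1. Collecting the sign factors: -1.

-1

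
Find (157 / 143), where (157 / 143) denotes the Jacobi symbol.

1

Reduce the numerator: 157 ≡ 14 (mod 143), so (157 / 143) = (14 / 143).
Factor out 2: 14 = 2·7. Since 143 ≡ 7 (mod 8), (2 / 143) = +1. Now have (7 / 143).
Both 7 ≡ 3 and 143 ≡ 3 (mod 4), so reciprocity gives (7 / 143) = -(143 / 7). Reduce: 143 ≡ 3 (mod 7). Now have -(3 / 7).
Both 3 ≡ 3 and 7 ≡ 3 (mod 4), so reciprocity gives (3 / 7) = -(7 / 3). Reduce: 7 ≡ 1 (mod 3). Now have (1 / 3).
(1 / 3) = 1. Collecting the sign factors: 1.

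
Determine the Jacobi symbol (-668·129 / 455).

-1

By multiplicativity, (-668·129 / 455) = (-668 / 455)·(129 / 455).
First factor (-668 / 455):
(-668 / 455)
  = -(668 / 455)    [455 ≡ 3 mod 4 ⇒ (-1 / 455) = -1]
  = -(213 / 455)    [668 ≡ 213 mod 455]
  = -(455 / 213)    [QR: 213 ≡ 1 mod 4, sign kept]
  = -(29 / 213)    [455 ≡ 29 mod 213]
  = -(213 / 29)    [QR: 29 ≡ 1 mod 4, sign kept]
  = -(10 / 29)    [213 ≡ 10 mod 29]
  = (5 / 29)    [29 ≡ 5 mod 8 ⇒ (2 / 29) = -1]
  = (29 / 5)    [QR: 5 ≡ 1 mod 4, sign kept]
  = (4 / 5)    [29 ≡ 4 mod 5]
  = (1 / 5)    [5 ≡ 5 mod 8 ⇒ (2 / 5)^2 = +1]
  = 1    [(1 / 5) = 1]
Second factor (129 / 455):
(129 / 455)
  = (455 / 129)    [QR: 129 ≡ 1 mod 4, sign kept]
  = (68 / 129)    [455 ≡ 68 mod 129]
  = (17 / 129)    [129 ≡ 1 mod 8 ⇒ (2 / 129)^2 = +1]
  = (129 / 17)    [QR: 17 ≡ 1 mod 4, sign kept]
  = (10 / 17)    [129 ≡ 10 mod 17]
  = (5 / 17)    [17 ≡ 1 mod 8 ⇒ (2 / 17) = +1]
  = (17 / 5)    [QR: 5 ≡ 1 mod 4, sign kept]
  = (2 / 5)    [17 ≡ 2 mod 5]
  = -(1 / 5)    [5 ≡ 5 mod 8 ⇒ (2 / 5) = -1]
  = -1    [(1 / 5) = 1]
Product: (1)·(-1) = -1.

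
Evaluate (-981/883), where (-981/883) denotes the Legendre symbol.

1

Reduce the numerator: -981 ≡ 785 (mod 883), so (-981/883) = (785/883).
785 ≡ 1 (mod 4), so quadratic reciprocity gives (785/883) = (883/785). Reduce: 883 ≡ 98 (mod 785). Now have (98/785).
Factor out 2: 98 = 2·49. Since 785 ≡ 1 (mod 8), (2/785) = +1. Now have (49/785).
49 ≡ 1 (mod 4), so quadratic reciprocity gives (49/785) = (785/49). Reduce: 785 ≡ 1 (mod 49). Now have (1/49).
(1/49) = 1. Collecting the sign factors: 1.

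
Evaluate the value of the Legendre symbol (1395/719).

(1395/719)
  = (676/719)    [1395 ≡ 676 mod 719]
  = (169/719)    [719 ≡ 7 mod 8 ⇒ (2/719)^2 = +1]
  = (719/169)    [QR: 169 ≡ 1 mod 4, sign kept]
  = (43/169)    [719 ≡ 43 mod 169]
  = (169/43)    [QR: 169 ≡ 1 mod 4, sign kept]
  = (40/43)    [169 ≡ 40 mod 43]
  = -(5/43)    [43 ≡ 3 mod 8 ⇒ (2/43)^3 = -1]
  = -(43/5)    [QR: 5 ≡ 1 mod 4, sign kept]
  = -(3/5)    [43 ≡ 3 mod 5]
  = -(5/3)    [QR: 5 ≡ 1 mod 4, sign kept]
  = -(2/3)    [5 ≡ 2 mod 3]
  = (1/3)    [3 ≡ 3 mod 8 ⇒ (2/3) = -1]
  = 1    [(1/3) = 1]

1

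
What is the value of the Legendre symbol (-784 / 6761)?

Reduce the numerator: -784 ≡ 5977 (mod 6761), so (-784 / 6761) = (5977 / 6761).
5977 ≡ 1 (mod 4), so quadratic reciprocity gives (5977 / 6761) = (6761 / 5977). Reduce: 6761 ≡ 784 (mod 5977). Now have (784 / 5977).
Factor out 2: 784 = 2^4·49. Since 5977 ≡ 1 (mod 8), (2 / 5977) = +1, and (2 / 5977)^4 = +1. Now have (49 / 5977).
49 ≡ 1 (mod 4), so quadratic reciprocity gives (49 / 5977) = (5977 / 49). Reduce: 5977 ≡ 48 (mod 49). Now have (48 / 49).
Factor out 2: 48 = 2^4·3. Since 49 ≡ 1 (mod 8), (2 / 49) = +1, and (2 / 49)^4 = +1. Now have (3 / 49).
49 ≡ 1 (mod 4), so quadratic reciprocity gives (3 / 49) = (49 / 3). Reduce: 49 ≡ 1 (mod 3). Now have (1 / 3).
(1 / 3) = 1. Collecting the sign factors: 1.

1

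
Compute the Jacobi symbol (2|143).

1

(2|143)
  = (1|143)    [143 ≡ 7 mod 8 ⇒ (2|143) = +1]
  = 1    [(1|143) = 1]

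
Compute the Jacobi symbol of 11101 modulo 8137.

1

Reduce the numerator: 11101 ≡ 2964 (mod 8137), so (11101/8137) = (2964/8137).
Factor out 2: 2964 = 2^2·741. Since 8137 ≡ 1 (mod 8), (2/8137) = +1, and (2/8137)^2 = +1. Now have (741/8137).
741 ≡ 1 (mod 4), so quadratic reciprocity gives (741/8137) = (8137/741). Reduce: 8137 ≡ 727 (mod 741). Now have (727/741).
741 ≡ 1 (mod 4), so quadratic reciprocity gives (727/741) = (741/727). Reduce: 741 ≡ 14 (mod 727). Now have (14/727).
Factor out 2: 14 = 2·7. Since 727 ≡ 7 (mod 8), (2/727) = +1. Now have (7/727).
Both 7 ≡ 3 and 727 ≡ 3 (mod 4), so reciprocity gives (7/727) = -(727/7). Reduce: 727 ≡ 6 (mod 7). Now have -(6/7).
Factor out 2: 6 = 2·3. Since 7 ≡ 7 (mod 8), (2/7) = +1. Now have -(3/7).
Both 3 ≡ 3 and 7 ≡ 3 (mod 4), so reciprocity gives (3/7) = -(7/3). Reduce: 7 ≡ 1 (mod 3). Now have (1/3).
(1/3) = 1. Collecting the sign factors: 1.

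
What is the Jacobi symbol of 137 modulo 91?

Reduce the numerator: 137 ≡ 46 (mod 91), so (137 / 91) = (46 / 91).
Factor out 2: 46 = 2·23. Since 91 ≡ 3 (mod 8), (2 / 91) = -1. Now have -(23 / 91).
Both 23 ≡ 3 and 91 ≡ 3 (mod 4), so reciprocity gives (23 / 91) = -(91 / 23). Reduce: 91 ≡ 22 (mod 23). Now have (22 / 23).
Factor out 2: 22 = 2·11. Since 23 ≡ 7 (mod 8), (2 / 23) = +1. Now have (11 / 23).
Both 11 ≡ 3 and 23 ≡ 3 (mod 4), so reciprocity gives (11 / 23) = -(23 / 11). Reduce: 23 ≡ 1 (mod 11). Now have -(1 / 11).
(1 / 11) = 1. Collecting the sign factors: -1.

-1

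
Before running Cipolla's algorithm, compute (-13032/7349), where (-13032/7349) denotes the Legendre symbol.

1

Reduce the numerator: -13032 ≡ 1666 (mod 7349), so (-13032/7349) = (1666/7349).
Factor out 2: 1666 = 2·833. Since 7349 ≡ 5 (mod 8), (2/7349) = -1. Now have -(833/7349).
833 ≡ 1 (mod 4), so quadratic reciprocity gives (833/7349) = (7349/833). Reduce: 7349 ≡ 685 (mod 833). Now have -(685/833).
685 ≡ 1 (mod 4), so quadratic reciprocity gives (685/833) = (833/685). Reduce: 833 ≡ 148 (mod 685). Now have -(148/685).
Factor out 2: 148 = 2^2·37. Since 685 ≡ 5 (mod 8), (2/685) = -1, and (2/685)^2 = +1. Now have -(37/685).
37 ≡ 1 (mod 4), so quadratic reciprocity gives (37/685) = (685/37). Reduce: 685 ≡ 19 (mod 37). Now have -(19/37).
37 ≡ 1 (mod 4), so quadratic reciprocity gives (19/37) = (37/19). Reduce: 37 ≡ 18 (mod 19). Now have -(18/19).
Factor out 2: 18 = 2·9. Since 19 ≡ 3 (mod 8), (2/19) = -1. Now have (9/19).
9 ≡ 1 (mod 4), so quadratic reciprocity gives (9/19) = (19/9). Reduce: 19 ≡ 1 (mod 9). Now have (1/9).
(1/9) = 1. Collecting the sign factors: 1.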